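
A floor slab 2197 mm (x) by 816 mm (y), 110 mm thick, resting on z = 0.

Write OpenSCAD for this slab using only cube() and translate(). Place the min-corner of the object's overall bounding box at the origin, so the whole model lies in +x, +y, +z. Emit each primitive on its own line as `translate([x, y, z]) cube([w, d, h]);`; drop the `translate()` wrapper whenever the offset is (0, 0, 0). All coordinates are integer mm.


cube([2197, 816, 110]);


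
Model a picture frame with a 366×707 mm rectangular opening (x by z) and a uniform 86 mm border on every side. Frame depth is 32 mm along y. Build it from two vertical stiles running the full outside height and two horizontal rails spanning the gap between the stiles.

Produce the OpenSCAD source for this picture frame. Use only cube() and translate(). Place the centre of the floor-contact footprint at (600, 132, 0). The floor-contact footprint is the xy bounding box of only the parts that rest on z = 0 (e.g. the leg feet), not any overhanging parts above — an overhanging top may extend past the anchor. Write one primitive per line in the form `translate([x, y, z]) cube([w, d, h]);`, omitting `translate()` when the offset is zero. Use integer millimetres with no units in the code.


translate([331, 116, 0]) cube([86, 32, 879]);
translate([783, 116, 0]) cube([86, 32, 879]);
translate([417, 116, 0]) cube([366, 32, 86]);
translate([417, 116, 793]) cube([366, 32, 86]);


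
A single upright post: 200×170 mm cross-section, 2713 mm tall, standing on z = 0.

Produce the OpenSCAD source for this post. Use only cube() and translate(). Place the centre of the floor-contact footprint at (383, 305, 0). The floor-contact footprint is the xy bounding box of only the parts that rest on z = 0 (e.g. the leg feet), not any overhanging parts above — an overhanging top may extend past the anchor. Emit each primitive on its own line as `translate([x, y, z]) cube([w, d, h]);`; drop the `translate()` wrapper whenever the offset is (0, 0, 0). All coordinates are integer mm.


translate([283, 220, 0]) cube([200, 170, 2713]);


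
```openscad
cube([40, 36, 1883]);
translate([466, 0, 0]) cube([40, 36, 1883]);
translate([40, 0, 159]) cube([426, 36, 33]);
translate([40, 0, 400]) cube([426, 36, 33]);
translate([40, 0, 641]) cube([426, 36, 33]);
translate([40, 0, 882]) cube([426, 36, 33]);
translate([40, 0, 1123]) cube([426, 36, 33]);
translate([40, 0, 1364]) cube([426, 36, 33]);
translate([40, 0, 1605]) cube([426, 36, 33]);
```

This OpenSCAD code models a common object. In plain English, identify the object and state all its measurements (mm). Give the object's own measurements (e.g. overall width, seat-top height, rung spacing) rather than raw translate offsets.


A straight ladder. Two 40×36 mm vertical rails, 1883 mm tall, stand 506 mm apart (outside-to-outside) with their front faces coplanar on the −y side. 7 rungs, each 36 mm deep and 33 mm tall, span between the inner faces of the rails, front faces flush with the rails. The lowest rung's underside is at z = 159 mm and rungs are spaced 241 mm apart (underside to underside).


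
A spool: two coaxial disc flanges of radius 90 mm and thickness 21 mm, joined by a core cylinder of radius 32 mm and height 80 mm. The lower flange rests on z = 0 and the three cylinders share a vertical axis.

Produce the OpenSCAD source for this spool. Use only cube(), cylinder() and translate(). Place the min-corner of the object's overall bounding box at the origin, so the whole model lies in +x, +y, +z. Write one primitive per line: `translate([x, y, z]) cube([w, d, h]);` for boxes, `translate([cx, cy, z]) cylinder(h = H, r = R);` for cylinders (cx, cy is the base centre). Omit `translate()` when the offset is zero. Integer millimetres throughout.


translate([90, 90, 0]) cylinder(h = 21, r = 90);
translate([90, 90, 21]) cylinder(h = 80, r = 32);
translate([90, 90, 101]) cylinder(h = 21, r = 90);


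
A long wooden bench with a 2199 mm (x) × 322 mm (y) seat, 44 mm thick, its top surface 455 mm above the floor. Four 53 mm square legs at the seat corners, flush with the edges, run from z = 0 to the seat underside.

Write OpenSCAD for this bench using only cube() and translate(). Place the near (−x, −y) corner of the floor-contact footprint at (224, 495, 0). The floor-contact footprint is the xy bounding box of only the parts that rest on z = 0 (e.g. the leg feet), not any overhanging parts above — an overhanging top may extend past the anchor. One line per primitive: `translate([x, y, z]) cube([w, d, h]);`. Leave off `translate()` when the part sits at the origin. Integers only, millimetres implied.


translate([224, 495, 411]) cube([2199, 322, 44]);
translate([224, 495, 0]) cube([53, 53, 411]);
translate([224, 764, 0]) cube([53, 53, 411]);
translate([2370, 495, 0]) cube([53, 53, 411]);
translate([2370, 764, 0]) cube([53, 53, 411]);


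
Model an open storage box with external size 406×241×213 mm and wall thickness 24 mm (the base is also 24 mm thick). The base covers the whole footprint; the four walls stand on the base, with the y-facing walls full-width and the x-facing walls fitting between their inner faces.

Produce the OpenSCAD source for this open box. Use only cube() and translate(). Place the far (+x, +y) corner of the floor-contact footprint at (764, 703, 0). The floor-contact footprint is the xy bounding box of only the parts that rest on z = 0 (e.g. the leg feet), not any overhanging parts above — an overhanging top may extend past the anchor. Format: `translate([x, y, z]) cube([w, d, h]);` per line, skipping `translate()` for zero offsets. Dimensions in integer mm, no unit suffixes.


translate([358, 462, 0]) cube([406, 241, 24]);
translate([358, 462, 24]) cube([406, 24, 189]);
translate([358, 679, 24]) cube([406, 24, 189]);
translate([358, 486, 24]) cube([24, 193, 189]);
translate([740, 486, 24]) cube([24, 193, 189]);


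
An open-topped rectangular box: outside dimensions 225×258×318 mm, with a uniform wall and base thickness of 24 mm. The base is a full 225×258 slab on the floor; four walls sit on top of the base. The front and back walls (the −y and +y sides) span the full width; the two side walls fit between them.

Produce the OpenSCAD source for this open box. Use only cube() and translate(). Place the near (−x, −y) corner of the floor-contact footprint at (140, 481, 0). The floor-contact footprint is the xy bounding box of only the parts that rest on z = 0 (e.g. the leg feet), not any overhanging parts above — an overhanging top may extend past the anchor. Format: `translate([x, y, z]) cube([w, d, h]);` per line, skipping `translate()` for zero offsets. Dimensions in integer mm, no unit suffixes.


translate([140, 481, 0]) cube([225, 258, 24]);
translate([140, 481, 24]) cube([225, 24, 294]);
translate([140, 715, 24]) cube([225, 24, 294]);
translate([140, 505, 24]) cube([24, 210, 294]);
translate([341, 505, 24]) cube([24, 210, 294]);


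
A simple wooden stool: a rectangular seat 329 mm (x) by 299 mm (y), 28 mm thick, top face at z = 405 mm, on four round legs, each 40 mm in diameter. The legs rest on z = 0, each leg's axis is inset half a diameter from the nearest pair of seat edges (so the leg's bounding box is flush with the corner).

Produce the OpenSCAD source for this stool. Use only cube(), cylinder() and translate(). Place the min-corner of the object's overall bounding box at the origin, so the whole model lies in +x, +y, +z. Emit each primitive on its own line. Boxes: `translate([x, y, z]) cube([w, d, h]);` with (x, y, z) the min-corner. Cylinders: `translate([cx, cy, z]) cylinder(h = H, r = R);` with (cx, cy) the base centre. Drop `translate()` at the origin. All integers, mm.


translate([0, 0, 377]) cube([329, 299, 28]);
translate([20, 20, 0]) cylinder(h = 377, r = 20);
translate([309, 20, 0]) cylinder(h = 377, r = 20);
translate([20, 279, 0]) cylinder(h = 377, r = 20);
translate([309, 279, 0]) cylinder(h = 377, r = 20);


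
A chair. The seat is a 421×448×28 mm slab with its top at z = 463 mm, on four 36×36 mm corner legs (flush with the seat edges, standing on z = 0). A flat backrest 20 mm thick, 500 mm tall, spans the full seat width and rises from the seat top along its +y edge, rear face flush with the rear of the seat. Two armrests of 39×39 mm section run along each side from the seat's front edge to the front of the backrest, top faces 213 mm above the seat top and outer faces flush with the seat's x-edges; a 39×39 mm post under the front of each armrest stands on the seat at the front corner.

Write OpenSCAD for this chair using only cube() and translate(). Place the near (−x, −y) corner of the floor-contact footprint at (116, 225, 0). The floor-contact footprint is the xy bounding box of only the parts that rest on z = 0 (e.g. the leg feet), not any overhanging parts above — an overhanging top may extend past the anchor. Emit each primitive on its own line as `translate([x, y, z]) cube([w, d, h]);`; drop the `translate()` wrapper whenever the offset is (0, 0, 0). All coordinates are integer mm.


translate([116, 225, 435]) cube([421, 448, 28]);
translate([116, 225, 0]) cube([36, 36, 435]);
translate([501, 225, 0]) cube([36, 36, 435]);
translate([116, 637, 0]) cube([36, 36, 435]);
translate([501, 637, 0]) cube([36, 36, 435]);
translate([116, 653, 463]) cube([421, 20, 500]);
translate([116, 225, 637]) cube([39, 428, 39]);
translate([498, 225, 637]) cube([39, 428, 39]);
translate([116, 225, 463]) cube([39, 39, 174]);
translate([498, 225, 463]) cube([39, 39, 174]);


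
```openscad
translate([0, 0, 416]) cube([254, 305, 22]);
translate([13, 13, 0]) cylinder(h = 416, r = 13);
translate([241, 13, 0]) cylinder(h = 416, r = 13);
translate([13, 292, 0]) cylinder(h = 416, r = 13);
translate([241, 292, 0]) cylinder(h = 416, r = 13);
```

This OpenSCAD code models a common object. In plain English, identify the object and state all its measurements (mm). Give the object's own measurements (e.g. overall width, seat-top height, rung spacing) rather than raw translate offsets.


A simple wooden stool: a rectangular seat 254 mm (x) by 305 mm (y), 22 mm thick, top face at z = 438 mm, on four round legs, each 26 mm in diameter. The legs rest on z = 0, each leg's axis is inset half a diameter from the nearest pair of seat edges (so the leg's bounding box is flush with the corner).


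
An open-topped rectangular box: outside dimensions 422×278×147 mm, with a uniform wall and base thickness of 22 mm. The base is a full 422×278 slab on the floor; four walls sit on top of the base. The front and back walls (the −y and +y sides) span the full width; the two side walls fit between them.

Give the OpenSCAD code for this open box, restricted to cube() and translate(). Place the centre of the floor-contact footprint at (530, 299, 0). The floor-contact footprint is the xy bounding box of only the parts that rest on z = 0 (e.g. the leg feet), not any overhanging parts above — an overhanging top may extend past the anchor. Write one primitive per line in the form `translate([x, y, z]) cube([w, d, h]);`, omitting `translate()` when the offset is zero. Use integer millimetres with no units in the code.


translate([319, 160, 0]) cube([422, 278, 22]);
translate([319, 160, 22]) cube([422, 22, 125]);
translate([319, 416, 22]) cube([422, 22, 125]);
translate([319, 182, 22]) cube([22, 234, 125]);
translate([719, 182, 22]) cube([22, 234, 125]);


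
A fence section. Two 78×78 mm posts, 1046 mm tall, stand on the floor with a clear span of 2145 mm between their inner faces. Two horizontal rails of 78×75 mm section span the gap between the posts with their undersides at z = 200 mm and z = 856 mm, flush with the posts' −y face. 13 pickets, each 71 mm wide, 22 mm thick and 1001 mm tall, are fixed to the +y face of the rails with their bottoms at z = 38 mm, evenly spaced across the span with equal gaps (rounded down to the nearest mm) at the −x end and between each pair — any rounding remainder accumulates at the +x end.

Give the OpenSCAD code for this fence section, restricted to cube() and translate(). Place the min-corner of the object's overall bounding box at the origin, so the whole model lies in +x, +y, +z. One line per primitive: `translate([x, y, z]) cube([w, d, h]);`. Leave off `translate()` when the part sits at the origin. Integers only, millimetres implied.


cube([78, 78, 1046]);
translate([2223, 0, 0]) cube([78, 78, 1046]);
translate([78, 0, 200]) cube([2145, 78, 75]);
translate([78, 0, 856]) cube([2145, 78, 75]);
translate([165, 78, 38]) cube([71, 22, 1001]);
translate([323, 78, 38]) cube([71, 22, 1001]);
translate([481, 78, 38]) cube([71, 22, 1001]);
translate([639, 78, 38]) cube([71, 22, 1001]);
translate([797, 78, 38]) cube([71, 22, 1001]);
translate([955, 78, 38]) cube([71, 22, 1001]);
translate([1113, 78, 38]) cube([71, 22, 1001]);
translate([1271, 78, 38]) cube([71, 22, 1001]);
translate([1429, 78, 38]) cube([71, 22, 1001]);
translate([1587, 78, 38]) cube([71, 22, 1001]);
translate([1745, 78, 38]) cube([71, 22, 1001]);
translate([1903, 78, 38]) cube([71, 22, 1001]);
translate([2061, 78, 38]) cube([71, 22, 1001]);


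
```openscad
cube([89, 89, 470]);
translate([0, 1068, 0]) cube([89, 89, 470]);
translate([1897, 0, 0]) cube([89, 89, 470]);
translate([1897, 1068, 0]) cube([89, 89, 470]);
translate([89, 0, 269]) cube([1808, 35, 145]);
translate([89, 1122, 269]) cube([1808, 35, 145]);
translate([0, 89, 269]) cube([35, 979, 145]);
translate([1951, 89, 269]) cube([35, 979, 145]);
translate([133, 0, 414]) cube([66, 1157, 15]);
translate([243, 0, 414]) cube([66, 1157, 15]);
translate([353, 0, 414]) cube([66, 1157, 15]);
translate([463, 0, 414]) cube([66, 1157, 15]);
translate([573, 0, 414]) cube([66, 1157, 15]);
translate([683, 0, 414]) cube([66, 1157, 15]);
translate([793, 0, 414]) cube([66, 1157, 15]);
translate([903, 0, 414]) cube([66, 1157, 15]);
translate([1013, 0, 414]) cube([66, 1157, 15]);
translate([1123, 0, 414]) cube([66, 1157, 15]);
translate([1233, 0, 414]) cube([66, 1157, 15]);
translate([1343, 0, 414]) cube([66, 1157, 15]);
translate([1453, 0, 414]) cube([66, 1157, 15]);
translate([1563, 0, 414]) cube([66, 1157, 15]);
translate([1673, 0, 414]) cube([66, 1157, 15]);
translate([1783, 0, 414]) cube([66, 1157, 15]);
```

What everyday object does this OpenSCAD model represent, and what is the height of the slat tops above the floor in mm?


A bed frame. The slat-top height is 429 mm.

Four posts, four rails, and a row of slats — a bed frame. Slats sit on the rails at z = 269 + 145 = 414; with slat thickness 15, the top is 429 mm.


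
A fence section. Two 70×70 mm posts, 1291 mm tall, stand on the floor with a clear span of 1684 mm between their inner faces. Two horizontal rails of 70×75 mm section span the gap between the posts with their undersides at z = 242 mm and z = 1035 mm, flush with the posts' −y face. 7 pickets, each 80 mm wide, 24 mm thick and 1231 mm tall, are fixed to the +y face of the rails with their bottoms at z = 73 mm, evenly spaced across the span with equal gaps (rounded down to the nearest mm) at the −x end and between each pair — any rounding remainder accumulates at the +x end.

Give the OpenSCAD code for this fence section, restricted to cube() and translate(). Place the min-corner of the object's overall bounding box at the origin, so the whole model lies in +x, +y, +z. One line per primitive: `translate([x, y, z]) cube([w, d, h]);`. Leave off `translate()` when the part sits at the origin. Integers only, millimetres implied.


cube([70, 70, 1291]);
translate([1754, 0, 0]) cube([70, 70, 1291]);
translate([70, 0, 242]) cube([1684, 70, 75]);
translate([70, 0, 1035]) cube([1684, 70, 75]);
translate([210, 70, 73]) cube([80, 24, 1231]);
translate([430, 70, 73]) cube([80, 24, 1231]);
translate([650, 70, 73]) cube([80, 24, 1231]);
translate([870, 70, 73]) cube([80, 24, 1231]);
translate([1090, 70, 73]) cube([80, 24, 1231]);
translate([1310, 70, 73]) cube([80, 24, 1231]);
translate([1530, 70, 73]) cube([80, 24, 1231]);


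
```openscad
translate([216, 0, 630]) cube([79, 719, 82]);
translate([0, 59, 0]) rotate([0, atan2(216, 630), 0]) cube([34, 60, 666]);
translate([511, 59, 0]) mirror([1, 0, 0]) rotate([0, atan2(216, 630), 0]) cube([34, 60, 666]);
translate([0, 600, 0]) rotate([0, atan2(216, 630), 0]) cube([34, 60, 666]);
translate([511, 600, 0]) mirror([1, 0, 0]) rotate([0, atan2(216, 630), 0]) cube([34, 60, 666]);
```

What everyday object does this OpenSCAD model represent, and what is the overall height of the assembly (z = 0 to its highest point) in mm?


A sawhorse. The overall height is 712 mm.

A beam across two mirrored pairs of raked legs — a sawhorse. The beam's underside is at z = 630 (matching the legs' vertical rise in atan2(216, 630)) and the beam is 82 mm tall, so its top is at 630 + 82 = 712 mm. The raked legs top out at the beam's underside, so that is the highest point.


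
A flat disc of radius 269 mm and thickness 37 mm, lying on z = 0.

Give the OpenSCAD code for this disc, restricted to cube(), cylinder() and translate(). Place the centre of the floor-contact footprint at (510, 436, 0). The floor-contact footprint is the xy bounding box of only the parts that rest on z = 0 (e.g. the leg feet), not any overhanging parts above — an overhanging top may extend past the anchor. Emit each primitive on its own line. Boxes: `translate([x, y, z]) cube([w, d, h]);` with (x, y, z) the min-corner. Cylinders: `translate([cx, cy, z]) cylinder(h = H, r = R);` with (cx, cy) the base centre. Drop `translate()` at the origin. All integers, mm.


translate([510, 436, 0]) cylinder(h = 37, r = 269);


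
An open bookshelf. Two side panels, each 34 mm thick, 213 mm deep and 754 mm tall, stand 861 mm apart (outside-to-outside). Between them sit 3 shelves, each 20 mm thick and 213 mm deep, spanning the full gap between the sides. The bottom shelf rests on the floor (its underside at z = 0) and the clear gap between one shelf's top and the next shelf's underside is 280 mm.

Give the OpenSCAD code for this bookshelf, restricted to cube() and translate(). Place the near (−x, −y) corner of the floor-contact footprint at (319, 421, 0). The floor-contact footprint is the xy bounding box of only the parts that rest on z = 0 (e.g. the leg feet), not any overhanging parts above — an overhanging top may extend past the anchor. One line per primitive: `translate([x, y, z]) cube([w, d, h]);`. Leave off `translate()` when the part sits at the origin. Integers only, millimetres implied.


translate([319, 421, 0]) cube([34, 213, 754]);
translate([1146, 421, 0]) cube([34, 213, 754]);
translate([353, 421, 0]) cube([793, 213, 20]);
translate([353, 421, 300]) cube([793, 213, 20]);
translate([353, 421, 600]) cube([793, 213, 20]);


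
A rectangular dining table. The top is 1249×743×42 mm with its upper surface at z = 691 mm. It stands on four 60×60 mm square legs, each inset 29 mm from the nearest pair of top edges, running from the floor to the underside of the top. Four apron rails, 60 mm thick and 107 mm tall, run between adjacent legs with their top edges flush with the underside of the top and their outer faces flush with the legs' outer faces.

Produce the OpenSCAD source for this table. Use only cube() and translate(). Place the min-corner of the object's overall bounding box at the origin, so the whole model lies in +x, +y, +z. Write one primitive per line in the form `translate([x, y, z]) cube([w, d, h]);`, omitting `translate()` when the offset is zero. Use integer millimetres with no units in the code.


// leg_h = 691 - 42 = 649
// apron z = 649 - 107 = 542
translate([0, 0, 649]) cube([1249, 743, 42]);
translate([29, 29, 0]) cube([60, 60, 649]);
translate([1160, 29, 0]) cube([60, 60, 649]);
translate([29, 654, 0]) cube([60, 60, 649]);
translate([1160, 654, 0]) cube([60, 60, 649]);
translate([89, 29, 542]) cube([1071, 60, 107]);
translate([89, 654, 542]) cube([1071, 60, 107]);
translate([29, 89, 542]) cube([60, 565, 107]);
translate([1160, 89, 542]) cube([60, 565, 107]);


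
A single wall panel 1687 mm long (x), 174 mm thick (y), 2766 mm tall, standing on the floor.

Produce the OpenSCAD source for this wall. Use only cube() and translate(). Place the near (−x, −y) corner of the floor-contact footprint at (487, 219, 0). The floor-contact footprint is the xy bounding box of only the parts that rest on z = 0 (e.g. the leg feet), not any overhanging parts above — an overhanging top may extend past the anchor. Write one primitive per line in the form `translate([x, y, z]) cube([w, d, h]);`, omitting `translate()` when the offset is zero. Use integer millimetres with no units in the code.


translate([487, 219, 0]) cube([1687, 174, 2766]);


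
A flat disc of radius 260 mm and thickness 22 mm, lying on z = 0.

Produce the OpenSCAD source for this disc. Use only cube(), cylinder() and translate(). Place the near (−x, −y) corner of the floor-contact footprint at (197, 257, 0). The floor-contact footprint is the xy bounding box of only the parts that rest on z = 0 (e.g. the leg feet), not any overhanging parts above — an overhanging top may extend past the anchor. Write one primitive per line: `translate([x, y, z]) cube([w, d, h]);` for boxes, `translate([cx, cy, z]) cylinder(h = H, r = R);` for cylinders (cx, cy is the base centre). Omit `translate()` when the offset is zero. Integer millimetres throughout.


translate([457, 517, 0]) cylinder(h = 22, r = 260);


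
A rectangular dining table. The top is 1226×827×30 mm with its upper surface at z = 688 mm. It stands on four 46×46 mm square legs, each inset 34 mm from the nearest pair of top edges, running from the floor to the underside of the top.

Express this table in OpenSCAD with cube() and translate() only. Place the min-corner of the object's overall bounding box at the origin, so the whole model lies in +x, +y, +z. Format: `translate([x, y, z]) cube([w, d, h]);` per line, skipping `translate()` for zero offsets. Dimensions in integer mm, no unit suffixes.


translate([0, 0, 658]) cube([1226, 827, 30]);
translate([34, 34, 0]) cube([46, 46, 658]);
translate([1146, 34, 0]) cube([46, 46, 658]);
translate([34, 747, 0]) cube([46, 46, 658]);
translate([1146, 747, 0]) cube([46, 46, 658]);


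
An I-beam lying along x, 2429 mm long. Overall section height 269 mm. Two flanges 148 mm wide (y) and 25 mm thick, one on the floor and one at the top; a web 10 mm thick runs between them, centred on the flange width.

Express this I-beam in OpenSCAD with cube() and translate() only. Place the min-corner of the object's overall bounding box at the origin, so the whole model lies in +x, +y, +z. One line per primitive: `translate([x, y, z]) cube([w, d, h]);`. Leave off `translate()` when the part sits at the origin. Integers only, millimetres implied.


cube([2429, 148, 25]);
translate([0, 69, 25]) cube([2429, 10, 219]);
translate([0, 0, 244]) cube([2429, 148, 25]);


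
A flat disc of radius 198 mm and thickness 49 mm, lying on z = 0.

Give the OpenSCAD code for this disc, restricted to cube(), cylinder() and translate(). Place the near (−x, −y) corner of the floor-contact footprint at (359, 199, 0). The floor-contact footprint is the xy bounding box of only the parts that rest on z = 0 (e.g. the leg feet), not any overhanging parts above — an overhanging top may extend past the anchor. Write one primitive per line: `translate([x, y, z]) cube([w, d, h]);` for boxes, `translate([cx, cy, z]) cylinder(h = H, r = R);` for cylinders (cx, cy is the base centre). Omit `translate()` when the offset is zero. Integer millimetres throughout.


translate([557, 397, 0]) cylinder(h = 49, r = 198);


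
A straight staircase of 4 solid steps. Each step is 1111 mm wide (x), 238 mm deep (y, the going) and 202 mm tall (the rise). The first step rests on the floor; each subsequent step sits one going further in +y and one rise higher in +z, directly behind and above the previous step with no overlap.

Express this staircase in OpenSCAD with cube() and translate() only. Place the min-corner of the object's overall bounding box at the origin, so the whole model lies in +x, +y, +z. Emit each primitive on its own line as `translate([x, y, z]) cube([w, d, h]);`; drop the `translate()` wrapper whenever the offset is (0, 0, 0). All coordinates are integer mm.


cube([1111, 238, 202]);
translate([0, 238, 202]) cube([1111, 238, 202]);
translate([0, 476, 404]) cube([1111, 238, 202]);
translate([0, 714, 606]) cube([1111, 238, 202]);


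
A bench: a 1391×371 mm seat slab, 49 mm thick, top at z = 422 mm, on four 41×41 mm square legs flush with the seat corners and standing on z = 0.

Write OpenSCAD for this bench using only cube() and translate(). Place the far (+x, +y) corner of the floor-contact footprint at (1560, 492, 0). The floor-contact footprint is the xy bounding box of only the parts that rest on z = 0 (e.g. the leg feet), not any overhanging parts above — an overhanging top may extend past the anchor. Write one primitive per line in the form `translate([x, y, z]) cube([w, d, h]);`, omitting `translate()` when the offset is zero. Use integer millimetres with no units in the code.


translate([169, 121, 373]) cube([1391, 371, 49]);
translate([169, 121, 0]) cube([41, 41, 373]);
translate([169, 451, 0]) cube([41, 41, 373]);
translate([1519, 121, 0]) cube([41, 41, 373]);
translate([1519, 451, 0]) cube([41, 41, 373]);


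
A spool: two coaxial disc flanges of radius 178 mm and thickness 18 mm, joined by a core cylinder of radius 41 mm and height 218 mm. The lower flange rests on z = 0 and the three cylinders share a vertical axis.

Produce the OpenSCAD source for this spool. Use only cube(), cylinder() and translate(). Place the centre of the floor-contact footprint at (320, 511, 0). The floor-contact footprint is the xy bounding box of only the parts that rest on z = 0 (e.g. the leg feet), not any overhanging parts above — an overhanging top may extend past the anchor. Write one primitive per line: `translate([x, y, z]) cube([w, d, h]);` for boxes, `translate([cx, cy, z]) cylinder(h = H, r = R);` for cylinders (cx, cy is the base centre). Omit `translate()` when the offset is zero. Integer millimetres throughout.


translate([320, 511, 0]) cylinder(h = 18, r = 178);
translate([320, 511, 18]) cylinder(h = 218, r = 41);
translate([320, 511, 236]) cylinder(h = 18, r = 178);


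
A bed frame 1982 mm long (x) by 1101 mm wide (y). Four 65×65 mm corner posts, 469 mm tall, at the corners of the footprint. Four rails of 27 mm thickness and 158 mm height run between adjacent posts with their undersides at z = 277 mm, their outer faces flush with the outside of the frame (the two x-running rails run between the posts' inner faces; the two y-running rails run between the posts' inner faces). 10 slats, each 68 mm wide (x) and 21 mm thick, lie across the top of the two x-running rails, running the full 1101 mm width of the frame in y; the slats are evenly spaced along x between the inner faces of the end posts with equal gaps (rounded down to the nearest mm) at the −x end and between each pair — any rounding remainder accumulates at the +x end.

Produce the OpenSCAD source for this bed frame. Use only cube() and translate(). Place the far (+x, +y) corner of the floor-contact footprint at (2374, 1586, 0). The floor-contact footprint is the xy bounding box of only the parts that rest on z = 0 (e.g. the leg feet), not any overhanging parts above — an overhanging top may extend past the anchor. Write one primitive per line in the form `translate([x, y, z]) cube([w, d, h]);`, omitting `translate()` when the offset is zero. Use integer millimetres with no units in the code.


// slat z = rail_z + rail_h = 277 + 158 = 435
// slat gap = ⌊(1852 − 10·68) / 11⌋ = 106
translate([392, 485, 0]) cube([65, 65, 469]);
translate([392, 1521, 0]) cube([65, 65, 469]);
translate([2309, 485, 0]) cube([65, 65, 469]);
translate([2309, 1521, 0]) cube([65, 65, 469]);
translate([457, 485, 277]) cube([1852, 27, 158]);
translate([457, 1559, 277]) cube([1852, 27, 158]);
translate([392, 550, 277]) cube([27, 971, 158]);
translate([2347, 550, 277]) cube([27, 971, 158]);
translate([563, 485, 435]) cube([68, 1101, 21]);
translate([737, 485, 435]) cube([68, 1101, 21]);
translate([911, 485, 435]) cube([68, 1101, 21]);
translate([1085, 485, 435]) cube([68, 1101, 21]);
translate([1259, 485, 435]) cube([68, 1101, 21]);
translate([1433, 485, 435]) cube([68, 1101, 21]);
translate([1607, 485, 435]) cube([68, 1101, 21]);
translate([1781, 485, 435]) cube([68, 1101, 21]);
translate([1955, 485, 435]) cube([68, 1101, 21]);
translate([2129, 485, 435]) cube([68, 1101, 21]);


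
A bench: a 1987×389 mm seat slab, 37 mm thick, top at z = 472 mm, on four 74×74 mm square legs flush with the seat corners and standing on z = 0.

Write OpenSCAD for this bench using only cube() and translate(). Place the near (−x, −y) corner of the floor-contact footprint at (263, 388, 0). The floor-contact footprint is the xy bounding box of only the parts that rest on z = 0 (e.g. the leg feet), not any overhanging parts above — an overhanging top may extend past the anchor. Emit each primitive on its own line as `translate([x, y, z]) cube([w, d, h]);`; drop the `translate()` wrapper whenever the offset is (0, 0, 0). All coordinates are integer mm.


// leg_h = 472 − 37 = 435
translate([263, 388, 435]) cube([1987, 389, 37]);
translate([263, 388, 0]) cube([74, 74, 435]);
translate([263, 703, 0]) cube([74, 74, 435]);
translate([2176, 388, 0]) cube([74, 74, 435]);
translate([2176, 703, 0]) cube([74, 74, 435]);


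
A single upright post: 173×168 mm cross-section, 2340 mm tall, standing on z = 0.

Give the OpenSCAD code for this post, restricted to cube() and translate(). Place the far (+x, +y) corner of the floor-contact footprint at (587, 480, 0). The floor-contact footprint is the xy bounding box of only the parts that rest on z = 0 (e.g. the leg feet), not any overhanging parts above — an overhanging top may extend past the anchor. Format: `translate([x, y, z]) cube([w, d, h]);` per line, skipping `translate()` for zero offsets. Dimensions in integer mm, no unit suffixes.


translate([414, 312, 0]) cube([173, 168, 2340]);


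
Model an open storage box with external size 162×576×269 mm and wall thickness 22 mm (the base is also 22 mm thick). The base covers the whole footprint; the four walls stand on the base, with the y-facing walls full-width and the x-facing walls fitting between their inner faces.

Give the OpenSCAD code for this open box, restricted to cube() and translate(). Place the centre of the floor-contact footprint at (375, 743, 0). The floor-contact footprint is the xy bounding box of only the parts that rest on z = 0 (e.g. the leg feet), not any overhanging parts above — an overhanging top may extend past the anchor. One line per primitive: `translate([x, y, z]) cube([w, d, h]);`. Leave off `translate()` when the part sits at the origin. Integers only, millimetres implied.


translate([294, 455, 0]) cube([162, 576, 22]);
translate([294, 455, 22]) cube([162, 22, 247]);
translate([294, 1009, 22]) cube([162, 22, 247]);
translate([294, 477, 22]) cube([22, 532, 247]);
translate([434, 477, 22]) cube([22, 532, 247]);


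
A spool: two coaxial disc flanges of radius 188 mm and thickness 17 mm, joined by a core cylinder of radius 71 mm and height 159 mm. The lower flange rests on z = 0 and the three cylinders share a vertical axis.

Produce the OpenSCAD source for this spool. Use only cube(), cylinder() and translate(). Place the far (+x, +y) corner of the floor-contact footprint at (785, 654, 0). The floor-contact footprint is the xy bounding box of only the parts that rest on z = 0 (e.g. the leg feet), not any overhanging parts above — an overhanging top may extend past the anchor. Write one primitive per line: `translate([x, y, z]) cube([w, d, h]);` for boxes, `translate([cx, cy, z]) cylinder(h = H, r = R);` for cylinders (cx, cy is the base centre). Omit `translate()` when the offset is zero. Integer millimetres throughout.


translate([597, 466, 0]) cylinder(h = 17, r = 188);
translate([597, 466, 17]) cylinder(h = 159, r = 71);
translate([597, 466, 176]) cylinder(h = 17, r = 188);


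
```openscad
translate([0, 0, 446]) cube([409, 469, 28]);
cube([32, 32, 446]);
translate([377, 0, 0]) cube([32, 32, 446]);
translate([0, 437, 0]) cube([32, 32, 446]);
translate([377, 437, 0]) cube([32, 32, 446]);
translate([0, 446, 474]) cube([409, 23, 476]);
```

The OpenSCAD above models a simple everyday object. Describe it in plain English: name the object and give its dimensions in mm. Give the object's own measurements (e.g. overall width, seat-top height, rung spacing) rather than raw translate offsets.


A chair. The seat is a 409×469×28 mm slab with its top at z = 474 mm, on four 32×32 mm corner legs (flush with the seat edges, standing on z = 0). A flat backrest 23 mm thick, 476 mm tall, spans the full seat width and rises from the seat top along its +y edge, rear face flush with the rear of the seat.


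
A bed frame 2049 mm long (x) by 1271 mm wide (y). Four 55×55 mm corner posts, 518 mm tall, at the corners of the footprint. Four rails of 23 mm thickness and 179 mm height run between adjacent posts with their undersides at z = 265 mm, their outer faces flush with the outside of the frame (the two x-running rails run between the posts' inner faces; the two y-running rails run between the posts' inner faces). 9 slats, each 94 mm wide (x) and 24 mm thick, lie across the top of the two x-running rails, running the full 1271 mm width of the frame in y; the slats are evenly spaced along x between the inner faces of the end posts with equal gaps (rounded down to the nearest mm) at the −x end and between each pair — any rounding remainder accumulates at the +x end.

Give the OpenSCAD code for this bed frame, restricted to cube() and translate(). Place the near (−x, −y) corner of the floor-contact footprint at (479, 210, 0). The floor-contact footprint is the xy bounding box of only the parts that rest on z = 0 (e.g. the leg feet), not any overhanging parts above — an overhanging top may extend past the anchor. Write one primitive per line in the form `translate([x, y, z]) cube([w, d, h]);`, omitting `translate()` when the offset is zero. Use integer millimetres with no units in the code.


// slat z = rail_z + rail_h = 265 + 179 = 444
// slat gap = ⌊(1939 − 9·94) / 10⌋ = 109
translate([479, 210, 0]) cube([55, 55, 518]);
translate([479, 1426, 0]) cube([55, 55, 518]);
translate([2473, 210, 0]) cube([55, 55, 518]);
translate([2473, 1426, 0]) cube([55, 55, 518]);
translate([534, 210, 265]) cube([1939, 23, 179]);
translate([534, 1458, 265]) cube([1939, 23, 179]);
translate([479, 265, 265]) cube([23, 1161, 179]);
translate([2505, 265, 265]) cube([23, 1161, 179]);
translate([643, 210, 444]) cube([94, 1271, 24]);
translate([846, 210, 444]) cube([94, 1271, 24]);
translate([1049, 210, 444]) cube([94, 1271, 24]);
translate([1252, 210, 444]) cube([94, 1271, 24]);
translate([1455, 210, 444]) cube([94, 1271, 24]);
translate([1658, 210, 444]) cube([94, 1271, 24]);
translate([1861, 210, 444]) cube([94, 1271, 24]);
translate([2064, 210, 444]) cube([94, 1271, 24]);
translate([2267, 210, 444]) cube([94, 1271, 24]);


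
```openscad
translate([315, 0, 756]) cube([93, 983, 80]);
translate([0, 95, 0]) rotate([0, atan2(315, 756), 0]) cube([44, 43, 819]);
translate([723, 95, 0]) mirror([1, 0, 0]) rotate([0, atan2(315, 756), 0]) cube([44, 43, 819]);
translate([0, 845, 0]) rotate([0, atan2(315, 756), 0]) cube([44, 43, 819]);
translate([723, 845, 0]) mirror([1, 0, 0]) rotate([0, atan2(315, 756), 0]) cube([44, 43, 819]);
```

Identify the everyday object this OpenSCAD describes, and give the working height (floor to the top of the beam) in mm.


A sawhorse. The overall height is 836 mm.

A beam across two mirrored pairs of raked legs — a sawhorse. The beam's underside is at z = 756 (matching the legs' vertical rise in atan2(315, 756)) and the beam is 80 mm tall, so its top is at 756 + 80 = 836 mm. The raked legs top out at the beam's underside, so that is the highest point.


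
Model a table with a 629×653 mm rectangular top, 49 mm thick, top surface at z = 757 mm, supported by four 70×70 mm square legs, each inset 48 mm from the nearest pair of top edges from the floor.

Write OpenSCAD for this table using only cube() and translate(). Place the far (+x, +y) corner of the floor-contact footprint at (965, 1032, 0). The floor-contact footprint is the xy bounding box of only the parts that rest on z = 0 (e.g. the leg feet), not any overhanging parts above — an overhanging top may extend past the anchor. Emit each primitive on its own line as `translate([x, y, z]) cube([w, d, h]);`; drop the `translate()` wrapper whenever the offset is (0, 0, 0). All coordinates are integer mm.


translate([384, 427, 708]) cube([629, 653, 49]);
translate([432, 475, 0]) cube([70, 70, 708]);
translate([895, 475, 0]) cube([70, 70, 708]);
translate([432, 962, 0]) cube([70, 70, 708]);
translate([895, 962, 0]) cube([70, 70, 708]);


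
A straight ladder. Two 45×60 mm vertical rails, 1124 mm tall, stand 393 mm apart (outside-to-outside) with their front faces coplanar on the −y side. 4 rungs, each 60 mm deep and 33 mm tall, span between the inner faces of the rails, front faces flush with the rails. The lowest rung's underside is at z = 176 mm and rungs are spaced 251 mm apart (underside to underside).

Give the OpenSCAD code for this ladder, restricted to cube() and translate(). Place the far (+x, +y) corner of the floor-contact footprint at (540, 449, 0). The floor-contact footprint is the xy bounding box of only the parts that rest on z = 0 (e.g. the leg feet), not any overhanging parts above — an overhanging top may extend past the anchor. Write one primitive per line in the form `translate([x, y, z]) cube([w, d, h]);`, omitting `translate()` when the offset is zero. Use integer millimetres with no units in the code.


// rung span = 393 - 2*45 = 303
// rung[k] z = 176 + k*251
translate([147, 389, 0]) cube([45, 60, 1124]);
translate([495, 389, 0]) cube([45, 60, 1124]);
translate([192, 389, 176]) cube([303, 60, 33]);
translate([192, 389, 427]) cube([303, 60, 33]);
translate([192, 389, 678]) cube([303, 60, 33]);
translate([192, 389, 929]) cube([303, 60, 33]);


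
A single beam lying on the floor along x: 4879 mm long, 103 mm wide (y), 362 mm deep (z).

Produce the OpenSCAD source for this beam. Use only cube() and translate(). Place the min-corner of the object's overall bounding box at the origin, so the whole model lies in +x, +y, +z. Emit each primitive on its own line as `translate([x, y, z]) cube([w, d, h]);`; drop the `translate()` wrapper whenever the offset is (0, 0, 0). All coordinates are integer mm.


cube([4879, 103, 362]);


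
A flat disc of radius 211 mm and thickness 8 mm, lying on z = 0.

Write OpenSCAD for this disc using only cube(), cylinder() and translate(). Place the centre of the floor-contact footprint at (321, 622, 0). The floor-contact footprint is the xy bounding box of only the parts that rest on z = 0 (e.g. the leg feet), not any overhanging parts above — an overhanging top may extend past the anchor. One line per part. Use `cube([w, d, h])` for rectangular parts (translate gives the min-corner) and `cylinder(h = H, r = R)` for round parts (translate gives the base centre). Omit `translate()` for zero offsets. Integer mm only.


translate([321, 622, 0]) cylinder(h = 8, r = 211);


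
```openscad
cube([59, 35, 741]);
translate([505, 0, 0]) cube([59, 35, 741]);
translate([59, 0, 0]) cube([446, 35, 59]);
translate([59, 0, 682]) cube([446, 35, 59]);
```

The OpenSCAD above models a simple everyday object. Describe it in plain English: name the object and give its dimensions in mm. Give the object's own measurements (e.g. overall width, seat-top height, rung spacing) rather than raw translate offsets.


A rectangular picture frame lying in the x–z plane (depth along y). The opening is 446 mm wide (x) by 623 mm tall (z), surrounded by a border 59 mm wide on all four sides. The frame is 35 mm deep and is made of two full-height vertical stiles with two horizontal rails fitted between them.


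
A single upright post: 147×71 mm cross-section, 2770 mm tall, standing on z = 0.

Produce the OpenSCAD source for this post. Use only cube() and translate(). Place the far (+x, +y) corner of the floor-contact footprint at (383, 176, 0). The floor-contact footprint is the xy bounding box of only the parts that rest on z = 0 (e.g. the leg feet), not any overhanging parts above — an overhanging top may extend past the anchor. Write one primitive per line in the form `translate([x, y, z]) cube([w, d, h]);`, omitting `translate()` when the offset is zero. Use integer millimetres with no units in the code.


translate([236, 105, 0]) cube([147, 71, 2770]);
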